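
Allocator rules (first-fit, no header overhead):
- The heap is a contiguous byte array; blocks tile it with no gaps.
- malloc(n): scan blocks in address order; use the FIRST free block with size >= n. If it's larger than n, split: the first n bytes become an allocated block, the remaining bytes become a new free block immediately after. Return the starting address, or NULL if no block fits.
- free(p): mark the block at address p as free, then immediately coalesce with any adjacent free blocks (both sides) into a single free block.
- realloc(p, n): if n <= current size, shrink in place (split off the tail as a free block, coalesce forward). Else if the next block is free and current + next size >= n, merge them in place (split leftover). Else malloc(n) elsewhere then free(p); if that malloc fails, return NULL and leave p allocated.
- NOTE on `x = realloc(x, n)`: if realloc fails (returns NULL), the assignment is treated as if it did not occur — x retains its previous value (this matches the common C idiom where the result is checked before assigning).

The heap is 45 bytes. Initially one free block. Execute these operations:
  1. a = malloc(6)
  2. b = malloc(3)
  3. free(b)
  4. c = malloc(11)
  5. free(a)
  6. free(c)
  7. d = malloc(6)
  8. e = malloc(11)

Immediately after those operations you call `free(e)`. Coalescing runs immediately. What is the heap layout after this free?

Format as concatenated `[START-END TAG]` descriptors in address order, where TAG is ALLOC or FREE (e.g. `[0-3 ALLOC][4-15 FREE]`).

Op 1: a = malloc(6) -> a = 0; heap: [0-5 ALLOC][6-44 FREE]
Op 2: b = malloc(3) -> b = 6; heap: [0-5 ALLOC][6-8 ALLOC][9-44 FREE]
Op 3: free(b) -> (freed b); heap: [0-5 ALLOC][6-44 FREE]
Op 4: c = malloc(11) -> c = 6; heap: [0-5 ALLOC][6-16 ALLOC][17-44 FREE]
Op 5: free(a) -> (freed a); heap: [0-5 FREE][6-16 ALLOC][17-44 FREE]
Op 6: free(c) -> (freed c); heap: [0-44 FREE]
Op 7: d = malloc(6) -> d = 0; heap: [0-5 ALLOC][6-44 FREE]
Op 8: e = malloc(11) -> e = 6; heap: [0-5 ALLOC][6-16 ALLOC][17-44 FREE]
free(e): e = 6 -> block [6-16 ALLOC]; mark free, coalesce with adjacent free neighbors -> [0-5 ALLOC][6-44 FREE]

Answer: [0-5 ALLOC][6-44 FREE]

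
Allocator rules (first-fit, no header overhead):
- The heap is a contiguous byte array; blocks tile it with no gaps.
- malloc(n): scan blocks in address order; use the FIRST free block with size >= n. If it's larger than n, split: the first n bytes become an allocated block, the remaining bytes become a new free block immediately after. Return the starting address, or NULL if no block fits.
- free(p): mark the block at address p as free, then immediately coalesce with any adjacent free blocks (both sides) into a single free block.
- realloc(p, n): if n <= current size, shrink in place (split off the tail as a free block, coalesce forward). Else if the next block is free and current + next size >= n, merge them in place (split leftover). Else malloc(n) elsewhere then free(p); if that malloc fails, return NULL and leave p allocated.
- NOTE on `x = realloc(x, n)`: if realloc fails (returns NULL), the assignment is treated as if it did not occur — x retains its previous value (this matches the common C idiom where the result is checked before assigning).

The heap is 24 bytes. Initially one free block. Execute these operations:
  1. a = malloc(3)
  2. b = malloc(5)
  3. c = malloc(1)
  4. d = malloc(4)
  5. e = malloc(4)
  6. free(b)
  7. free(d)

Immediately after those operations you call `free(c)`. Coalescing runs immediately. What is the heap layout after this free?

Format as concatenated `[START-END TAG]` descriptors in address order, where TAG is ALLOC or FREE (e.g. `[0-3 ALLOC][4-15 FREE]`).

Op 1: a = malloc(3) -> a = 0; heap: [0-2 ALLOC][3-23 FREE]
Op 2: b = malloc(5) -> b = 3; heap: [0-2 ALLOC][3-7 ALLOC][8-23 FREE]
Op 3: c = malloc(1) -> c = 8; heap: [0-2 ALLOC][3-7 ALLOC][8-8 ALLOC][9-23 FREE]
Op 4: d = malloc(4) -> d = 9; heap: [0-2 ALLOC][3-7 ALLOC][8-8 ALLOC][9-12 ALLOC][13-23 FREE]
Op 5: e = malloc(4) -> e = 13; heap: [0-2 ALLOC][3-7 ALLOC][8-8 ALLOC][9-12 ALLOC][13-16 ALLOC][17-23 FREE]
Op 6: free(b) -> (freed b); heap: [0-2 ALLOC][3-7 FREE][8-8 ALLOC][9-12 ALLOC][13-16 ALLOC][17-23 FREE]
Op 7: free(d) -> (freed d); heap: [0-2 ALLOC][3-7 FREE][8-8 ALLOC][9-12 FREE][13-16 ALLOC][17-23 FREE]
free(c): c = 8 -> block [8-8 ALLOC]; mark free, coalesce with adjacent free neighbors -> [0-2 ALLOC][3-12 FREE][13-16 ALLOC][17-23 FREE]

Answer: [0-2 ALLOC][3-12 FREE][13-16 ALLOC][17-23 FREE]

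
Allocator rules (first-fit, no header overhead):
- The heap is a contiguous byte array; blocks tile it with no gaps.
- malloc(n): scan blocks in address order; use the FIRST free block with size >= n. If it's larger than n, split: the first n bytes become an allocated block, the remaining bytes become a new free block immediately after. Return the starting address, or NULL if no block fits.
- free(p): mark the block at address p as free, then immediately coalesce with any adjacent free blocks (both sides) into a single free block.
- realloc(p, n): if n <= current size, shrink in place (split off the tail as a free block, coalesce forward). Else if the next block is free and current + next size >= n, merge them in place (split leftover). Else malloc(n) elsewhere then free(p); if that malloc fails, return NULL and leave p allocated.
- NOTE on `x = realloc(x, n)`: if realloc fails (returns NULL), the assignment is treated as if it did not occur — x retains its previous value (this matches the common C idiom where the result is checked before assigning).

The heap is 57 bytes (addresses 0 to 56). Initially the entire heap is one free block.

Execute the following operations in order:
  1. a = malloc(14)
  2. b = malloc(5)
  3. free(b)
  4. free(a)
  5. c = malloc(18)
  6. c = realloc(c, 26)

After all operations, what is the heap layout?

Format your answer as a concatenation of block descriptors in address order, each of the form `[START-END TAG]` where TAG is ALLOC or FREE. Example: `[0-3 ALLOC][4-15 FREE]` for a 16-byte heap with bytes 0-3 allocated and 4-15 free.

Op 1: a = malloc(14) -> a = 0; heap: [0-13 ALLOC][14-56 FREE]
Op 2: b = malloc(5) -> b = 14; heap: [0-13 ALLOC][14-18 ALLOC][19-56 FREE]
Op 3: free(b) -> (freed b); heap: [0-13 ALLOC][14-56 FREE]
Op 4: free(a) -> (freed a); heap: [0-56 FREE]
Op 5: c = malloc(18) -> c = 0; heap: [0-17 ALLOC][18-56 FREE]
Op 6: c = realloc(c, 26) -> c = 0; heap: [0-25 ALLOC][26-56 FREE]

Answer: [0-25 ALLOC][26-56 FREE]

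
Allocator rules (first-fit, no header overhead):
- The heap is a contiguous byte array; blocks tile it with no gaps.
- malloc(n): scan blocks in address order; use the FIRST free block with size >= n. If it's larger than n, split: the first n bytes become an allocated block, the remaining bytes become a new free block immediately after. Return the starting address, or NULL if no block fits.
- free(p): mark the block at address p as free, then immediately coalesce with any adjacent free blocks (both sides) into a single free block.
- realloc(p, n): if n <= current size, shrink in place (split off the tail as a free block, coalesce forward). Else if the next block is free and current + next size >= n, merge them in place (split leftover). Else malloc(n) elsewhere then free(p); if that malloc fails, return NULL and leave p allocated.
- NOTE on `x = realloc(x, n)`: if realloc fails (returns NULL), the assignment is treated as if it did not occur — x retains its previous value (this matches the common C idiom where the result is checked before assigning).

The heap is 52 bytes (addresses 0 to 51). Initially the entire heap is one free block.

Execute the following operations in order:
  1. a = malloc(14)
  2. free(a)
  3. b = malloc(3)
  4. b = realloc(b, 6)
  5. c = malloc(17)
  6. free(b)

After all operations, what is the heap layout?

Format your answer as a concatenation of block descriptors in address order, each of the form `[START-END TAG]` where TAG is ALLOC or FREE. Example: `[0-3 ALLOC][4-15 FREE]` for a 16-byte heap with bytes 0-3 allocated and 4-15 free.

Op 1: a = malloc(14) -> a = 0; heap: [0-13 ALLOC][14-51 FREE]
Op 2: free(a) -> (freed a); heap: [0-51 FREE]
Op 3: b = malloc(3) -> b = 0; heap: [0-2 ALLOC][3-51 FREE]
Op 4: b = realloc(b, 6) -> b = 0; heap: [0-5 ALLOC][6-51 FREE]
Op 5: c = malloc(17) -> c = 6; heap: [0-5 ALLOC][6-22 ALLOC][23-51 FREE]
Op 6: free(b) -> (freed b); heap: [0-5 FREE][6-22 ALLOC][23-51 FREE]

Answer: [0-5 FREE][6-22 ALLOC][23-51 FREE]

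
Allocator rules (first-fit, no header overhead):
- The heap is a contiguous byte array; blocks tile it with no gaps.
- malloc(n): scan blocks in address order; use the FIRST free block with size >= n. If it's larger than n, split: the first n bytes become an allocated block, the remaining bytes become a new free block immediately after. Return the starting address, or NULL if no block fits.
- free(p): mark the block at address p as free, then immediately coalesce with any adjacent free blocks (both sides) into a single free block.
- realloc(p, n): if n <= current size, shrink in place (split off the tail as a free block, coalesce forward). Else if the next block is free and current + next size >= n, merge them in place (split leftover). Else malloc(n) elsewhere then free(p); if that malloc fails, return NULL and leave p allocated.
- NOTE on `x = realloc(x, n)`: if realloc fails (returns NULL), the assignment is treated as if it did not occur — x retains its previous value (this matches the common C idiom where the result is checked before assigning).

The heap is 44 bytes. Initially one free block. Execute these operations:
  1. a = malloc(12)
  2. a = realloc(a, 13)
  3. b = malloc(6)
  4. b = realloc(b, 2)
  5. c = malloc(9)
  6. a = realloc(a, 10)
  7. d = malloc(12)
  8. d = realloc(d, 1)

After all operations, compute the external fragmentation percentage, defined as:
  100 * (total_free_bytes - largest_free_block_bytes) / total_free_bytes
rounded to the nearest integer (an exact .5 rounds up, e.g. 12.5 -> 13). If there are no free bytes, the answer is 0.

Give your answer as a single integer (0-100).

Answer: 14

Derivation:
Op 1: a = malloc(12) -> a = 0; heap: [0-11 ALLOC][12-43 FREE]
Op 2: a = realloc(a, 13) -> a = 0; heap: [0-12 ALLOC][13-43 FREE]
Op 3: b = malloc(6) -> b = 13; heap: [0-12 ALLOC][13-18 ALLOC][19-43 FREE]
Op 4: b = realloc(b, 2) -> b = 13; heap: [0-12 ALLOC][13-14 ALLOC][15-43 FREE]
Op 5: c = malloc(9) -> c = 15; heap: [0-12 ALLOC][13-14 ALLOC][15-23 ALLOC][24-43 FREE]
Op 6: a = realloc(a, 10) -> a = 0; heap: [0-9 ALLOC][10-12 FREE][13-14 ALLOC][15-23 ALLOC][24-43 FREE]
Op 7: d = malloc(12) -> d = 24; heap: [0-9 ALLOC][10-12 FREE][13-14 ALLOC][15-23 ALLOC][24-35 ALLOC][36-43 FREE]
Op 8: d = realloc(d, 1) -> d = 24; heap: [0-9 ALLOC][10-12 FREE][13-14 ALLOC][15-23 ALLOC][24-24 ALLOC][25-43 FREE]
Free blocks: [3 19] total_free=22 largest=19 -> 100*(22-19)/22 = 300/22 ≈ 13.636 -> rounds to 14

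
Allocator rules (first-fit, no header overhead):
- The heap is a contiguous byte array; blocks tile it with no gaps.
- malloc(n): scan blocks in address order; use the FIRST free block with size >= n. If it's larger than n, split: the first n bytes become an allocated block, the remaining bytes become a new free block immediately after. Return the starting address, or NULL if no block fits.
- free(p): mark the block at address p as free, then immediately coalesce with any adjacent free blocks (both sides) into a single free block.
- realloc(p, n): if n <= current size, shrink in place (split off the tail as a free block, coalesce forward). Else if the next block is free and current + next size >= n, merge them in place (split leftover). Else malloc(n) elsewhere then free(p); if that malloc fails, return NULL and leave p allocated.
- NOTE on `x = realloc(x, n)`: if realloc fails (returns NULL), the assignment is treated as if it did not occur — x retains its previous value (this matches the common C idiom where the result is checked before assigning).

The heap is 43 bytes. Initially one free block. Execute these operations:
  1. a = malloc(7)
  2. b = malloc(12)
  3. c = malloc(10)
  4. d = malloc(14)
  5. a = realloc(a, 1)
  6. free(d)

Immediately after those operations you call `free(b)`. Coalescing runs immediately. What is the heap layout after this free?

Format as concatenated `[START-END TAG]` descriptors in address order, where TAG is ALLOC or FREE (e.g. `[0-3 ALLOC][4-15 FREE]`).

Answer: [0-0 ALLOC][1-18 FREE][19-28 ALLOC][29-42 FREE]

Derivation:
Op 1: a = malloc(7) -> a = 0; heap: [0-6 ALLOC][7-42 FREE]
Op 2: b = malloc(12) -> b = 7; heap: [0-6 ALLOC][7-18 ALLOC][19-42 FREE]
Op 3: c = malloc(10) -> c = 19; heap: [0-6 ALLOC][7-18 ALLOC][19-28 ALLOC][29-42 FREE]
Op 4: d = malloc(14) -> d = 29; heap: [0-6 ALLOC][7-18 ALLOC][19-28 ALLOC][29-42 ALLOC]
Op 5: a = realloc(a, 1) -> a = 0; heap: [0-0 ALLOC][1-6 FREE][7-18 ALLOC][19-28 ALLOC][29-42 ALLOC]
Op 6: free(d) -> (freed d); heap: [0-0 ALLOC][1-6 FREE][7-18 ALLOC][19-28 ALLOC][29-42 FREE]
free(b): b = 7 -> block [7-18 ALLOC]; mark free, coalesce with adjacent free neighbors -> [0-0 ALLOC][1-18 FREE][19-28 ALLOC][29-42 FREE]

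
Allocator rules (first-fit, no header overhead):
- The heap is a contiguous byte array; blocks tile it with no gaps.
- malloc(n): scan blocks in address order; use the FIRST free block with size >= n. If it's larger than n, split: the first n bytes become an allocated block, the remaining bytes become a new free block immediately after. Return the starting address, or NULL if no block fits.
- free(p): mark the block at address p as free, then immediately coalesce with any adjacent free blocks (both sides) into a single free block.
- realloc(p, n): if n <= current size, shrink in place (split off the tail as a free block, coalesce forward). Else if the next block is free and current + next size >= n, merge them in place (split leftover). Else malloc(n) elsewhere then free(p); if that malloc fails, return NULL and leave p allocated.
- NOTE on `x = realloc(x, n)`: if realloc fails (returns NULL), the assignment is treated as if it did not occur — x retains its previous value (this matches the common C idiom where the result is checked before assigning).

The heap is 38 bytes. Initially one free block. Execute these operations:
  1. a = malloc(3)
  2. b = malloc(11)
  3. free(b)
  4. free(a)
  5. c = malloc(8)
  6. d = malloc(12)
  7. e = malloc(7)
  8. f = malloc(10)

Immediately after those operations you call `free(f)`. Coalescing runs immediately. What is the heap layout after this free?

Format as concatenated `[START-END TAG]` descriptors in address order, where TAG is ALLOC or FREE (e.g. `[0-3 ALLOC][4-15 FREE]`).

Op 1: a = malloc(3) -> a = 0; heap: [0-2 ALLOC][3-37 FREE]
Op 2: b = malloc(11) -> b = 3; heap: [0-2 ALLOC][3-13 ALLOC][14-37 FREE]
Op 3: free(b) -> (freed b); heap: [0-2 ALLOC][3-37 FREE]
Op 4: free(a) -> (freed a); heap: [0-37 FREE]
Op 5: c = malloc(8) -> c = 0; heap: [0-7 ALLOC][8-37 FREE]
Op 6: d = malloc(12) -> d = 8; heap: [0-7 ALLOC][8-19 ALLOC][20-37 FREE]
Op 7: e = malloc(7) -> e = 20; heap: [0-7 ALLOC][8-19 ALLOC][20-26 ALLOC][27-37 FREE]
Op 8: f = malloc(10) -> f = 27; heap: [0-7 ALLOC][8-19 ALLOC][20-26 ALLOC][27-36 ALLOC][37-37 FREE]
free(f): f = 27 -> block [27-36 ALLOC]; mark free, coalesce with adjacent free neighbors -> [0-7 ALLOC][8-19 ALLOC][20-26 ALLOC][27-37 FREE]

Answer: [0-7 ALLOC][8-19 ALLOC][20-26 ALLOC][27-37 FREE]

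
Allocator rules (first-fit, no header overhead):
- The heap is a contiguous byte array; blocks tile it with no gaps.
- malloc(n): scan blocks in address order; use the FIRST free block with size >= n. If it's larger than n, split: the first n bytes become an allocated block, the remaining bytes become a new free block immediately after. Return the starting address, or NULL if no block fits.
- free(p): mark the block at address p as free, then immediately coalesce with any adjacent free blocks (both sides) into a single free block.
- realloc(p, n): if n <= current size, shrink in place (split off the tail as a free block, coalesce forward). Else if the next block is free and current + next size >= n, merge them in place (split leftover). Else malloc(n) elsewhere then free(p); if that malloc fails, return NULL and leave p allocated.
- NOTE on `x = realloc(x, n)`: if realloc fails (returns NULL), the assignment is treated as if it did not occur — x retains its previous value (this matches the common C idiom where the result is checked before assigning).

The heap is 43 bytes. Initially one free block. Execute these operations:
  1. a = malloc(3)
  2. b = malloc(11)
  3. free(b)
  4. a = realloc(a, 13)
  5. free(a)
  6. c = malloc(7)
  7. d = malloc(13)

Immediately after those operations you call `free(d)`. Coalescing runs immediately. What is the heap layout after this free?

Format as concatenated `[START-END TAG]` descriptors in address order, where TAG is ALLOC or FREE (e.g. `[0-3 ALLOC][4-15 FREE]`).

Op 1: a = malloc(3) -> a = 0; heap: [0-2 ALLOC][3-42 FREE]
Op 2: b = malloc(11) -> b = 3; heap: [0-2 ALLOC][3-13 ALLOC][14-42 FREE]
Op 3: free(b) -> (freed b); heap: [0-2 ALLOC][3-42 FREE]
Op 4: a = realloc(a, 13) -> a = 0; heap: [0-12 ALLOC][13-42 FREE]
Op 5: free(a) -> (freed a); heap: [0-42 FREE]
Op 6: c = malloc(7) -> c = 0; heap: [0-6 ALLOC][7-42 FREE]
Op 7: d = malloc(13) -> d = 7; heap: [0-6 ALLOC][7-19 ALLOC][20-42 FREE]
free(d): d = 7 -> block [7-19 ALLOC]; mark free, coalesce with adjacent free neighbors -> [0-6 ALLOC][7-42 FREE]

Answer: [0-6 ALLOC][7-42 FREE]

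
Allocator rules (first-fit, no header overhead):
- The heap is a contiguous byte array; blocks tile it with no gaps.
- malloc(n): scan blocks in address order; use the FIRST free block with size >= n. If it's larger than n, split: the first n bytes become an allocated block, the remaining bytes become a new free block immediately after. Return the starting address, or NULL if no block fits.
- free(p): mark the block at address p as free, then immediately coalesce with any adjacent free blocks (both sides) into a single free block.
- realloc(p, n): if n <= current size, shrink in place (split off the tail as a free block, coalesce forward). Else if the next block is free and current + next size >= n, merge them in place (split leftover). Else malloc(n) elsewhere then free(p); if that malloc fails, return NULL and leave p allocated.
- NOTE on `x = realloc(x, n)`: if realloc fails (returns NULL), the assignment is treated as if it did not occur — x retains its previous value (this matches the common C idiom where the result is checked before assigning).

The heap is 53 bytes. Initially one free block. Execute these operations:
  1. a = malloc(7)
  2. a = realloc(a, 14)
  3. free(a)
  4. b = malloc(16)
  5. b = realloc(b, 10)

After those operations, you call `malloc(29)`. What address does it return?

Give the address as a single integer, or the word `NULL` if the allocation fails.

Op 1: a = malloc(7) -> a = 0; heap: [0-6 ALLOC][7-52 FREE]
Op 2: a = realloc(a, 14) -> a = 0; heap: [0-13 ALLOC][14-52 FREE]
Op 3: free(a) -> (freed a); heap: [0-52 FREE]
Op 4: b = malloc(16) -> b = 0; heap: [0-15 ALLOC][16-52 FREE]
Op 5: b = realloc(b, 10) -> b = 0; heap: [0-9 ALLOC][10-52 FREE]
malloc(29): first-fit scan over [0-9 ALLOC][10-52 FREE] -> 10

Answer: 10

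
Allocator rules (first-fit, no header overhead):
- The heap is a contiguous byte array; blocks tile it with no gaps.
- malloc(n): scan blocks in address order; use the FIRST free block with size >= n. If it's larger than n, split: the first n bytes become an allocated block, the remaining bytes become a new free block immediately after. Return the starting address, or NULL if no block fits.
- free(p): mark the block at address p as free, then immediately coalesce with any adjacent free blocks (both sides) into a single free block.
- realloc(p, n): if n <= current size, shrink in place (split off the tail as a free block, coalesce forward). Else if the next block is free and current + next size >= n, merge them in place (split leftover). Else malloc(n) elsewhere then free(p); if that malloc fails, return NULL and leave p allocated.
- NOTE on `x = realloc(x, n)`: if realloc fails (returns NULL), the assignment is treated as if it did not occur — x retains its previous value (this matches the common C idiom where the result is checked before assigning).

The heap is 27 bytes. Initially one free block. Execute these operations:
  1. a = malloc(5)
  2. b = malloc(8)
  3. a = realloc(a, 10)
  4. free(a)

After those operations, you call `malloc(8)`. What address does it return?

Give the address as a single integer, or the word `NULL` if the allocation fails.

Op 1: a = malloc(5) -> a = 0; heap: [0-4 ALLOC][5-26 FREE]
Op 2: b = malloc(8) -> b = 5; heap: [0-4 ALLOC][5-12 ALLOC][13-26 FREE]
Op 3: a = realloc(a, 10) -> a = 13; heap: [0-4 FREE][5-12 ALLOC][13-22 ALLOC][23-26 FREE]
Op 4: free(a) -> (freed a); heap: [0-4 FREE][5-12 ALLOC][13-26 FREE]
malloc(8): first-fit scan over [0-4 FREE][5-12 ALLOC][13-26 FREE] -> 13

Answer: 13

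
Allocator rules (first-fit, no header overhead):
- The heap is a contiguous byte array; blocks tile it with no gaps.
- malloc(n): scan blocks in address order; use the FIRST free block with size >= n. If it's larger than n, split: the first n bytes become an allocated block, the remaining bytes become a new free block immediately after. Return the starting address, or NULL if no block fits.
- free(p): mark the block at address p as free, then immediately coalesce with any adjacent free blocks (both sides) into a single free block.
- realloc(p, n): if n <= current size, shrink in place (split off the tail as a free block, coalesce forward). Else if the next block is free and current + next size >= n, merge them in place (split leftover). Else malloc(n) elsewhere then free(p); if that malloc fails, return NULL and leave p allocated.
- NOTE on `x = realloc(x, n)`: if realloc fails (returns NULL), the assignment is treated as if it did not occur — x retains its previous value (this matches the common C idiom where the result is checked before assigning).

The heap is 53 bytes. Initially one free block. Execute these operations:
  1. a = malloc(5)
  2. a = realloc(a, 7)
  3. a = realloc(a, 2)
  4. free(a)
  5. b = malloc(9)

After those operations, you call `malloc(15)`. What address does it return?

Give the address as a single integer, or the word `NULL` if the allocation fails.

Op 1: a = malloc(5) -> a = 0; heap: [0-4 ALLOC][5-52 FREE]
Op 2: a = realloc(a, 7) -> a = 0; heap: [0-6 ALLOC][7-52 FREE]
Op 3: a = realloc(a, 2) -> a = 0; heap: [0-1 ALLOC][2-52 FREE]
Op 4: free(a) -> (freed a); heap: [0-52 FREE]
Op 5: b = malloc(9) -> b = 0; heap: [0-8 ALLOC][9-52 FREE]
malloc(15): first-fit scan over [0-8 ALLOC][9-52 FREE] -> 9

Answer: 9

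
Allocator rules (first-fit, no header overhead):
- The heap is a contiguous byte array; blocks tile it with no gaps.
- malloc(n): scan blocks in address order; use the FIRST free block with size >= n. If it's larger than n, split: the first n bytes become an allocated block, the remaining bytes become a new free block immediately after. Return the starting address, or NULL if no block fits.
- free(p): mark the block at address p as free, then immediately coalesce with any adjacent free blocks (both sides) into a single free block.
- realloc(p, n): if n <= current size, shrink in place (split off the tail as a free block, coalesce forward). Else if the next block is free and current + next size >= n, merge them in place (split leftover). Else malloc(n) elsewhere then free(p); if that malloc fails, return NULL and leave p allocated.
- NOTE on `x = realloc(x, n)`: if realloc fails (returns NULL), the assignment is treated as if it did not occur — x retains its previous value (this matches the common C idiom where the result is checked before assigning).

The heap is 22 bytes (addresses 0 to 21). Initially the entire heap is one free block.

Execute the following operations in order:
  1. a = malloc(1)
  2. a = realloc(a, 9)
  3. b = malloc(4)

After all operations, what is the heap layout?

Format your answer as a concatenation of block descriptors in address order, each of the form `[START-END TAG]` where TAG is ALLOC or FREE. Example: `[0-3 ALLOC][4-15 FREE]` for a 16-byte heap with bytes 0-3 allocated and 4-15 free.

Answer: [0-8 ALLOC][9-12 ALLOC][13-21 FREE]

Derivation:
Op 1: a = malloc(1) -> a = 0; heap: [0-0 ALLOC][1-21 FREE]
Op 2: a = realloc(a, 9) -> a = 0; heap: [0-8 ALLOC][9-21 FREE]
Op 3: b = malloc(4) -> b = 9; heap: [0-8 ALLOC][9-12 ALLOC][13-21 FREE]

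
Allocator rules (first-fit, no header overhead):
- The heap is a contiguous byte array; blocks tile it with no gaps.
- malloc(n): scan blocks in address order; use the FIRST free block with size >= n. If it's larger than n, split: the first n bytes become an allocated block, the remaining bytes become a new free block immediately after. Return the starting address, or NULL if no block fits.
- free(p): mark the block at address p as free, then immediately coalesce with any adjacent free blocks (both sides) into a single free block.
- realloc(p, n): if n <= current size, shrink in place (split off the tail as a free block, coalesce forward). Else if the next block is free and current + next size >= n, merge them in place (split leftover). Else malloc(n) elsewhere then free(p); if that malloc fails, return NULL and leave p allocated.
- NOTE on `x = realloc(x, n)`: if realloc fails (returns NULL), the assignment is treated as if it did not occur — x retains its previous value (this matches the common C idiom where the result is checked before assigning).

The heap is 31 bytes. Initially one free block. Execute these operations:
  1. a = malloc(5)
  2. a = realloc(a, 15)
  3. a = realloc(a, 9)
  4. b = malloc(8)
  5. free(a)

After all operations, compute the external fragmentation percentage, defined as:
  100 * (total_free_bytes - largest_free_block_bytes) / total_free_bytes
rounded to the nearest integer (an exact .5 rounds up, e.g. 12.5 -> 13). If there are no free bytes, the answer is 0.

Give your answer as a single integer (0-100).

Op 1: a = malloc(5) -> a = 0; heap: [0-4 ALLOC][5-30 FREE]
Op 2: a = realloc(a, 15) -> a = 0; heap: [0-14 ALLOC][15-30 FREE]
Op 3: a = realloc(a, 9) -> a = 0; heap: [0-8 ALLOC][9-30 FREE]
Op 4: b = malloc(8) -> b = 9; heap: [0-8 ALLOC][9-16 ALLOC][17-30 FREE]
Op 5: free(a) -> (freed a); heap: [0-8 FREE][9-16 ALLOC][17-30 FREE]
Free blocks: [9 14] total_free=23 largest=14 -> 100*(23-14)/23 = 900/23 ≈ 39.130 -> rounds to 39

Answer: 39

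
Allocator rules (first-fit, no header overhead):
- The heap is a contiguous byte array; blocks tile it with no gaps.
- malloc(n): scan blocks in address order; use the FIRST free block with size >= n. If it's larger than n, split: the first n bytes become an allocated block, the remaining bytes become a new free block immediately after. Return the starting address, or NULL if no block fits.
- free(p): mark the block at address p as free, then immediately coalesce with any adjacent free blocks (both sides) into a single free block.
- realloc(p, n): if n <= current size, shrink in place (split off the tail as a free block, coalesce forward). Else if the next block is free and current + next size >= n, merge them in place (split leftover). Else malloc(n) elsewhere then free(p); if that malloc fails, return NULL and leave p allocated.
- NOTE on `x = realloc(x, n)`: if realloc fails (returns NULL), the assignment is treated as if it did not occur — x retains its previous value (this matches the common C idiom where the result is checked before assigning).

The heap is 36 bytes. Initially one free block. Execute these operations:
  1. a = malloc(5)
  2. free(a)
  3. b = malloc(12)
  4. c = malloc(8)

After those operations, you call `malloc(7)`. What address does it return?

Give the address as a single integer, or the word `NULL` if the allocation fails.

Op 1: a = malloc(5) -> a = 0; heap: [0-4 ALLOC][5-35 FREE]
Op 2: free(a) -> (freed a); heap: [0-35 FREE]
Op 3: b = malloc(12) -> b = 0; heap: [0-11 ALLOC][12-35 FREE]
Op 4: c = malloc(8) -> c = 12; heap: [0-11 ALLOC][12-19 ALLOC][20-35 FREE]
malloc(7): first-fit scan over [0-11 ALLOC][12-19 ALLOC][20-35 FREE] -> 20

Answer: 20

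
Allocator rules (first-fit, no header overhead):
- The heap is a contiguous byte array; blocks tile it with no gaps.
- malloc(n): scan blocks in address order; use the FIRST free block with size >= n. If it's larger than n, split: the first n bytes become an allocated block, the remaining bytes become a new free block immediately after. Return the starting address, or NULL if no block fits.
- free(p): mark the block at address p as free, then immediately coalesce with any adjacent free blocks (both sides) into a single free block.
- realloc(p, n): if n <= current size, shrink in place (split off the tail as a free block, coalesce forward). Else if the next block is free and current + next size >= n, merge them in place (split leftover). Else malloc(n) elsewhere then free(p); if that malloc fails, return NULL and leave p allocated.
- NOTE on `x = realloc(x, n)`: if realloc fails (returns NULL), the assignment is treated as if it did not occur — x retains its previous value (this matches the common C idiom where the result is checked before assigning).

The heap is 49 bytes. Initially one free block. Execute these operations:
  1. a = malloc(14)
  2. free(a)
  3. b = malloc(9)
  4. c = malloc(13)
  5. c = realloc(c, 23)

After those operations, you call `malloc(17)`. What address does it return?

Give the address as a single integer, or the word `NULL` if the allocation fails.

Answer: 32

Derivation:
Op 1: a = malloc(14) -> a = 0; heap: [0-13 ALLOC][14-48 FREE]
Op 2: free(a) -> (freed a); heap: [0-48 FREE]
Op 3: b = malloc(9) -> b = 0; heap: [0-8 ALLOC][9-48 FREE]
Op 4: c = malloc(13) -> c = 9; heap: [0-8 ALLOC][9-21 ALLOC][22-48 FREE]
Op 5: c = realloc(c, 23) -> c = 9; heap: [0-8 ALLOC][9-31 ALLOC][32-48 FREE]
malloc(17): first-fit scan over [0-8 ALLOC][9-31 ALLOC][32-48 FREE] -> 32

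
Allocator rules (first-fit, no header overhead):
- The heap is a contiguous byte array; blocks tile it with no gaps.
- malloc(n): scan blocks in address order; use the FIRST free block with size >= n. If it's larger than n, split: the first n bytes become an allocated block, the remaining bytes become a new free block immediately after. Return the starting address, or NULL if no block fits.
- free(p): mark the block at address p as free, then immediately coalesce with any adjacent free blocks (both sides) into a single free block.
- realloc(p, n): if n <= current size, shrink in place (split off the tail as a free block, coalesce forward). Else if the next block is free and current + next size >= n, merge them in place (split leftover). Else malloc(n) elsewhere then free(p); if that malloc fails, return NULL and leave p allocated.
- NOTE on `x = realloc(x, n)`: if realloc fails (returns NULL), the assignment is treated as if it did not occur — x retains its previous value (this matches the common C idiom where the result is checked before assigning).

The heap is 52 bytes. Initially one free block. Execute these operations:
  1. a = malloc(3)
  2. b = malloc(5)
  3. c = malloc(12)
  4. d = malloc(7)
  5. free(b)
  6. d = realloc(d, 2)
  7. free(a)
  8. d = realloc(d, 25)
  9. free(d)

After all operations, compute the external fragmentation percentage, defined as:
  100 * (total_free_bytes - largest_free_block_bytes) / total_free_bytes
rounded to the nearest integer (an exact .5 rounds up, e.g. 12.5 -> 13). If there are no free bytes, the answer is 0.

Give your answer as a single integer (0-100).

Answer: 20

Derivation:
Op 1: a = malloc(3) -> a = 0; heap: [0-2 ALLOC][3-51 FREE]
Op 2: b = malloc(5) -> b = 3; heap: [0-2 ALLOC][3-7 ALLOC][8-51 FREE]
Op 3: c = malloc(12) -> c = 8; heap: [0-2 ALLOC][3-7 ALLOC][8-19 ALLOC][20-51 FREE]
Op 4: d = malloc(7) -> d = 20; heap: [0-2 ALLOC][3-7 ALLOC][8-19 ALLOC][20-26 ALLOC][27-51 FREE]
Op 5: free(b) -> (freed b); heap: [0-2 ALLOC][3-7 FREE][8-19 ALLOC][20-26 ALLOC][27-51 FREE]
Op 6: d = realloc(d, 2) -> d = 20; heap: [0-2 ALLOC][3-7 FREE][8-19 ALLOC][20-21 ALLOC][22-51 FREE]
Op 7: free(a) -> (freed a); heap: [0-7 FREE][8-19 ALLOC][20-21 ALLOC][22-51 FREE]
Op 8: d = realloc(d, 25) -> d = 20; heap: [0-7 FREE][8-19 ALLOC][20-44 ALLOC][45-51 FREE]
Op 9: free(d) -> (freed d); heap: [0-7 FREE][8-19 ALLOC][20-51 FREE]
Free blocks: [8 32] total_free=40 largest=32 -> 100*(40-32)/40 = 800/40 = 20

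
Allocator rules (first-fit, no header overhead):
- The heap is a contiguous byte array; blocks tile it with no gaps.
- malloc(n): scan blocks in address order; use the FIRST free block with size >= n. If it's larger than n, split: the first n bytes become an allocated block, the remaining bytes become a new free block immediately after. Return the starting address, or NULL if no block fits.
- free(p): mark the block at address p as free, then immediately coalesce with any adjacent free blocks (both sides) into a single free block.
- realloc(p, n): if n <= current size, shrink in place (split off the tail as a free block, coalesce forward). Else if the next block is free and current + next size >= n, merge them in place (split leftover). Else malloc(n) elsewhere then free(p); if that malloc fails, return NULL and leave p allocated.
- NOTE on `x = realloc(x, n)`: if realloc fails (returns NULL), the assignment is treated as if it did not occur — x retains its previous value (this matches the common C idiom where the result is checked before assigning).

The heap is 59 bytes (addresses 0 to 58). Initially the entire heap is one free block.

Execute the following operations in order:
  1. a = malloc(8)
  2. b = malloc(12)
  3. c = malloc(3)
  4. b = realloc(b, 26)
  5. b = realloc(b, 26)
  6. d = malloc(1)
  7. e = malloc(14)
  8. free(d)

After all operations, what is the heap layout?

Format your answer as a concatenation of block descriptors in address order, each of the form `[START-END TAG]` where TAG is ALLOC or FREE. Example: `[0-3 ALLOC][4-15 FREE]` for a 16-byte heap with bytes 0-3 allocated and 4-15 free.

Op 1: a = malloc(8) -> a = 0; heap: [0-7 ALLOC][8-58 FREE]
Op 2: b = malloc(12) -> b = 8; heap: [0-7 ALLOC][8-19 ALLOC][20-58 FREE]
Op 3: c = malloc(3) -> c = 20; heap: [0-7 ALLOC][8-19 ALLOC][20-22 ALLOC][23-58 FREE]
Op 4: b = realloc(b, 26) -> b = 23; heap: [0-7 ALLOC][8-19 FREE][20-22 ALLOC][23-48 ALLOC][49-58 FREE]
Op 5: b = realloc(b, 26) -> b = 23; heap: [0-7 ALLOC][8-19 FREE][20-22 ALLOC][23-48 ALLOC][49-58 FREE]
Op 6: d = malloc(1) -> d = 8; heap: [0-7 ALLOC][8-8 ALLOC][9-19 FREE][20-22 ALLOC][23-48 ALLOC][49-58 FREE]
Op 7: e = malloc(14) -> e = NULL; heap: [0-7 ALLOC][8-8 ALLOC][9-19 FREE][20-22 ALLOC][23-48 ALLOC][49-58 FREE]
Op 8: free(d) -> (freed d); heap: [0-7 ALLOC][8-19 FREE][20-22 ALLOC][23-48 ALLOC][49-58 FREE]

Answer: [0-7 ALLOC][8-19 FREE][20-22 ALLOC][23-48 ALLOC][49-58 FREE]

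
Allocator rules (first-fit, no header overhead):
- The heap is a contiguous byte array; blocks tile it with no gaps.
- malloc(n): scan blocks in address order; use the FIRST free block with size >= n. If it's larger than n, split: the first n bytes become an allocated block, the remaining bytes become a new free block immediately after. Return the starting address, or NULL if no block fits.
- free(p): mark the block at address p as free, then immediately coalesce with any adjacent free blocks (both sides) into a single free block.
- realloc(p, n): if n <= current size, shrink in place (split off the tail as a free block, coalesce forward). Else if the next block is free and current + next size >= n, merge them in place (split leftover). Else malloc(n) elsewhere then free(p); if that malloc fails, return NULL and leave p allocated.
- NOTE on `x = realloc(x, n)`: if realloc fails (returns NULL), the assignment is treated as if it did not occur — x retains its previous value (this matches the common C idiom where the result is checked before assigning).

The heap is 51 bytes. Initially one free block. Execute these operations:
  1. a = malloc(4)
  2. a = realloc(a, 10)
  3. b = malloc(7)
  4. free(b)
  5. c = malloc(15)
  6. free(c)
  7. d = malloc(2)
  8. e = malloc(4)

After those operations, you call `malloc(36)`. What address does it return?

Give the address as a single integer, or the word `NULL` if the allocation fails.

Answer: NULL

Derivation:
Op 1: a = malloc(4) -> a = 0; heap: [0-3 ALLOC][4-50 FREE]
Op 2: a = realloc(a, 10) -> a = 0; heap: [0-9 ALLOC][10-50 FREE]
Op 3: b = malloc(7) -> b = 10; heap: [0-9 ALLOC][10-16 ALLOC][17-50 FREE]
Op 4: free(b) -> (freed b); heap: [0-9 ALLOC][10-50 FREE]
Op 5: c = malloc(15) -> c = 10; heap: [0-9 ALLOC][10-24 ALLOC][25-50 FREE]
Op 6: free(c) -> (freed c); heap: [0-9 ALLOC][10-50 FREE]
Op 7: d = malloc(2) -> d = 10; heap: [0-9 ALLOC][10-11 ALLOC][12-50 FREE]
Op 8: e = malloc(4) -> e = 12; heap: [0-9 ALLOC][10-11 ALLOC][12-15 ALLOC][16-50 FREE]
malloc(36): first-fit scan over [0-9 ALLOC][10-11 ALLOC][12-15 ALLOC][16-50 FREE] -> NULL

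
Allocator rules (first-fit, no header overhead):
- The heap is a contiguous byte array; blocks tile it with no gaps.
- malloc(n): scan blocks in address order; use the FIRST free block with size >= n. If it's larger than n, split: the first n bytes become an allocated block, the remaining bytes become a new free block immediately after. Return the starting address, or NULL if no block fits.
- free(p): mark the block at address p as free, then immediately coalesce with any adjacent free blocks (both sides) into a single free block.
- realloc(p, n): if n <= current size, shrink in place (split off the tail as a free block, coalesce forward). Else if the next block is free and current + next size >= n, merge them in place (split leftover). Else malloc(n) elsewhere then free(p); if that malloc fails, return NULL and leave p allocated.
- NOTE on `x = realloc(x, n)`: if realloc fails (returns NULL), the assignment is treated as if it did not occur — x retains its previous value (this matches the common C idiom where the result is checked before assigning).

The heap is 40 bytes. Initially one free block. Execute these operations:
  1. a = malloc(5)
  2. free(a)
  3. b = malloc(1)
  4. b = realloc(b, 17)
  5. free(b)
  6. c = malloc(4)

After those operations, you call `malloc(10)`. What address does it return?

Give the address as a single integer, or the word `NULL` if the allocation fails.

Answer: 4

Derivation:
Op 1: a = malloc(5) -> a = 0; heap: [0-4 ALLOC][5-39 FREE]
Op 2: free(a) -> (freed a); heap: [0-39 FREE]
Op 3: b = malloc(1) -> b = 0; heap: [0-0 ALLOC][1-39 FREE]
Op 4: b = realloc(b, 17) -> b = 0; heap: [0-16 ALLOC][17-39 FREE]
Op 5: free(b) -> (freed b); heap: [0-39 FREE]
Op 6: c = malloc(4) -> c = 0; heap: [0-3 ALLOC][4-39 FREE]
malloc(10): first-fit scan over [0-3 ALLOC][4-39 FREE] -> 4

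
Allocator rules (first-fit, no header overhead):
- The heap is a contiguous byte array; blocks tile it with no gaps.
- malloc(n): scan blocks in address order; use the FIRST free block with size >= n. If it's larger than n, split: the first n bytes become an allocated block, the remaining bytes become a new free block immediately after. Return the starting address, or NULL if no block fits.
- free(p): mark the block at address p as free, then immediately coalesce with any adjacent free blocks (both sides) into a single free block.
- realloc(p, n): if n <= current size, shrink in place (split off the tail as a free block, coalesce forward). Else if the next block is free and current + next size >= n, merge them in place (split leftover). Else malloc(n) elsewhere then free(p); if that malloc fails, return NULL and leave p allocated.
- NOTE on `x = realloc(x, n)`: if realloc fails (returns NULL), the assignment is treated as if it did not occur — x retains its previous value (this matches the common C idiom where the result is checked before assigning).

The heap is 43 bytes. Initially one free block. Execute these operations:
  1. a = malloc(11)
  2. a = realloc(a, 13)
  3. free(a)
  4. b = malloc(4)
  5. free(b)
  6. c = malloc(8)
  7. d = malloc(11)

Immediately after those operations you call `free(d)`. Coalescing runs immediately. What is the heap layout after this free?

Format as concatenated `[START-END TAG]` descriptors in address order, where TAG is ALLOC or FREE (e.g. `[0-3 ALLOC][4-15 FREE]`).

Answer: [0-7 ALLOC][8-42 FREE]

Derivation:
Op 1: a = malloc(11) -> a = 0; heap: [0-10 ALLOC][11-42 FREE]
Op 2: a = realloc(a, 13) -> a = 0; heap: [0-12 ALLOC][13-42 FREE]
Op 3: free(a) -> (freed a); heap: [0-42 FREE]
Op 4: b = malloc(4) -> b = 0; heap: [0-3 ALLOC][4-42 FREE]
Op 5: free(b) -> (freed b); heap: [0-42 FREE]
Op 6: c = malloc(8) -> c = 0; heap: [0-7 ALLOC][8-42 FREE]
Op 7: d = malloc(11) -> d = 8; heap: [0-7 ALLOC][8-18 ALLOC][19-42 FREE]
free(d): d = 8 -> block [8-18 ALLOC]; mark free, coalesce with adjacent free neighbors -> [0-7 ALLOC][8-42 FREE]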